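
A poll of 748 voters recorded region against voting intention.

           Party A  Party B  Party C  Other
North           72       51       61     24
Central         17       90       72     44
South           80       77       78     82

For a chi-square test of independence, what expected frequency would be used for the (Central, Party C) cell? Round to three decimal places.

62.905

Row total (Central) = 223; column total (Party C) = 211; grand total N = 748.
Expected count = (row total × column total) / N = 223 × 211 / 748 = 62.905.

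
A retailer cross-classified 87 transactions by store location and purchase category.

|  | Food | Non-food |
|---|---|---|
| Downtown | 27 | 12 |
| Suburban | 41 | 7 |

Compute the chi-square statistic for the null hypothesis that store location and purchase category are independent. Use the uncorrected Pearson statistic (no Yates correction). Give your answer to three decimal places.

Row totals: 39, 48. Column totals: 68, 19. Grand total N = 87.
Expected counts (row total × column total / N):
  Downtown, Food: 39×68/87 = 30.4828
  Downtown, Non-food: 39×19/87 = 8.5172
  Suburban, Food: 48×68/87 = 37.5172
  Suburban, Non-food: 48×19/87 = 10.4828
Contributions (O − E)²/E:
  (27 − 30.4828)²/30.4828 = 0.3979
  (12 − 8.5172)²/8.5172 = 1.4242
  (41 − 37.5172)²/37.5172 = 0.3233
  (7 − 10.4828)²/10.4828 = 1.1571
χ² = 0.3979 + 1.4242 + 0.3233 + 1.1571 = 3.302

3.302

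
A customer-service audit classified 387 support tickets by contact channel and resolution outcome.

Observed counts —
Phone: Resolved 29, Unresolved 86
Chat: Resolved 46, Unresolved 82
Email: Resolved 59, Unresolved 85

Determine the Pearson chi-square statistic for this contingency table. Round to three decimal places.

7.157

Row totals: 115, 128, 144. Column totals: 134, 253. Grand total N = 387.
Expected counts (row total × column total / N):
  Phone, Resolved: 115×134/387 = 39.8191
  Phone, Unresolved: 115×253/387 = 75.1809
  Chat, Resolved: 128×134/387 = 44.3204
  Chat, Unresolved: 128×253/387 = 83.6796
  Email, Resolved: 144×134/387 = 49.8605
  Email, Unresolved: 144×253/387 = 94.1395
Contributions (O − E)²/E:
  (29 − 39.8191)²/39.8191 = 2.9396
  (86 − 75.1809)²/75.1809 = 1.5570
  (46 − 44.3204)²/44.3204 = 0.0637
  (82 − 83.6796)²/83.6796 = 0.0337
  (59 − 49.8605)²/49.8605 = 1.6753
  (85 − 94.1395)²/94.1395 = 0.8873
χ² = 2.9396 + 1.5570 + 0.0637 + 0.0337 + 1.6753 + 0.8873 = 7.157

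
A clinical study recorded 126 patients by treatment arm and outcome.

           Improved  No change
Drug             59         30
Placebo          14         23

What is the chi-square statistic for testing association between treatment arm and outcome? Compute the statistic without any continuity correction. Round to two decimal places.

Row totals: 89, 37. Column totals: 73, 53. Grand total N = 126.
Expected counts (row total × column total / N):
  Drug, Improved: 89×73/126 = 51.563
  Drug, No change: 89×53/126 = 37.437
  Placebo, Improved: 37×73/126 = 21.437
  Placebo, No change: 37×53/126 = 15.563
Contributions (O − E)²/E:
  (59 − 51.563)²/51.563 = 1.0726
  (30 − 37.437)²/37.437 = 1.4774
  (14 − 21.437)²/21.437 = 2.5801
  (23 − 15.563)²/15.563 = 3.5539
χ² = 1.0726 + 1.4774 + 2.5801 + 3.5539 = 8.68

8.68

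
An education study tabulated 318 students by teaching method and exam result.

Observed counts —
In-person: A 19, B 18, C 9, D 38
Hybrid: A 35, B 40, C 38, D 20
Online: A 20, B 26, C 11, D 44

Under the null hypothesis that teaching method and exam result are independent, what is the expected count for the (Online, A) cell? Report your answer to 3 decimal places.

Row total (Online) = 101; column total (A) = 74; grand total N = 318.
Expected count = (row total × column total) / N = 101 × 74 / 318 = 23.503.

23.503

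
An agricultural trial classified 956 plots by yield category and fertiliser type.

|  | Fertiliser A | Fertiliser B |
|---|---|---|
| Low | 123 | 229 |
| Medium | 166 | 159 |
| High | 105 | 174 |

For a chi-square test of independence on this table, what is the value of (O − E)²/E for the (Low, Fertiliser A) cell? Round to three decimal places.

Row total (Low) = 352; column total (Fertiliser A) = 394; N = 956.
Expected count E = 352 × 394 / 956 = 145.0711.
Contribution = (O − E)²/E = (123 − 145.0711)² / 145.0711 = 3.358.

3.358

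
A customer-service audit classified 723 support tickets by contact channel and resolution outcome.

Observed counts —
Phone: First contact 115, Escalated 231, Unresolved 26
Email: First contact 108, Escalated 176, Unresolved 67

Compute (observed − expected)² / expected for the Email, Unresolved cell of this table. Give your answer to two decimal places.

Row total (Email) = 351; column total (Unresolved) = 93; N = 723.
Expected count E = 351 × 93 / 723 = 45.1494.
Contribution = (O − E)²/E = (67 − 45.1494)² / 45.1494 = 10.57.

10.57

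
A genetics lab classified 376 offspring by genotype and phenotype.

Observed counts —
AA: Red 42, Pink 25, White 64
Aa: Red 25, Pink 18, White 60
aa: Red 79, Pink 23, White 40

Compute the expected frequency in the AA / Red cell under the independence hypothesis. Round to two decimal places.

50.87

Row total (AA) = 131; column total (Red) = 146; grand total N = 376.
Expected count = (row total × column total) / N = 131 × 146 / 376 = 50.87.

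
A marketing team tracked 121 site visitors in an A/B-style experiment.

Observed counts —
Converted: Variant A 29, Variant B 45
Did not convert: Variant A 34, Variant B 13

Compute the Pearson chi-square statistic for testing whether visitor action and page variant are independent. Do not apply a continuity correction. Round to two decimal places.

12.66

Row totals: 74, 47. Column totals: 63, 58. Grand total N = 121.
Expected counts (row total × column total / N):
  Converted, Variant A: 74×63/121 = 38.529
  Converted, Variant B: 74×58/121 = 35.471
  Did not convert, Variant A: 47×63/121 = 24.471
  Did not convert, Variant B: 47×58/121 = 22.529
Contributions (O − E)²/E:
  (29 − 38.529)²/38.529 = 2.3567
  (45 − 35.471)²/35.471 = 2.5599
  (34 − 24.471)²/24.471 = 3.7106
  (13 − 22.529)²/22.529 = 4.0304
χ² = 2.3567 + 2.5599 + 3.7106 + 4.0304 = 12.66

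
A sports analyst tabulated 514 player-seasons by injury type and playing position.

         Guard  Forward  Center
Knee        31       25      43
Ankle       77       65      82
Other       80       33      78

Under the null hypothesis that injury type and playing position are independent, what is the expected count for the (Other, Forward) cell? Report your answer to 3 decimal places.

Row total (Other) = 191; column total (Forward) = 123; grand total N = 514.
Expected count = (row total × column total) / N = 191 × 123 / 514 = 45.706.

45.706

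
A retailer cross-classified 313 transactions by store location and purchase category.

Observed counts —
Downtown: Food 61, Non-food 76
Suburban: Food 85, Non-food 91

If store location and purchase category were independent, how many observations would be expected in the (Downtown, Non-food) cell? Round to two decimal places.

Row total (Downtown) = 137; column total (Non-food) = 167; grand total N = 313.
Expected count = (row total × column total) / N = 137 × 167 / 313 = 73.10.

73.10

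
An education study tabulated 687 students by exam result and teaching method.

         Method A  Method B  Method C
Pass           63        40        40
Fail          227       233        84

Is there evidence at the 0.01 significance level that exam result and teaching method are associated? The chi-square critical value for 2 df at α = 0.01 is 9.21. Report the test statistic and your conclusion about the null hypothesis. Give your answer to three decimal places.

16.288; reject H₀

Row totals: 143, 544. Column totals: 290, 273, 124. Grand total N = 687.
Expected counts (row total × column total / N):
  Pass, Method A: 143×290/687 = 60.3639
  Pass, Method B: 143×273/687 = 56.8253
  Pass, Method C: 143×124/687 = 25.8108
  Fail, Method A: 544×290/687 = 229.6361
  Fail, Method B: 544×273/687 = 216.1747
  Fail, Method C: 544×124/687 = 98.1892
Contributions (O − E)²/E:
  (63 − 60.3639)²/60.3639 = 0.1151
  (40 − 56.8253)²/56.8253 = 4.9818
  (40 − 25.8108)²/25.8108 = 7.8004
  (227 − 229.6361)²/229.6361 = 0.0303
  (233 − 216.1747)²/216.1747 = 1.3095
  (84 − 98.1892)²/98.1892 = 2.0505
χ² = 0.1151 + 4.9818 + 7.8004 + 0.0303 + 1.3095 + 2.0505 = 16.288
df = (2−1)(3−1) = 2. Since 16.288 > 9.21, reject the null hypothesis of independence at α = 0.01.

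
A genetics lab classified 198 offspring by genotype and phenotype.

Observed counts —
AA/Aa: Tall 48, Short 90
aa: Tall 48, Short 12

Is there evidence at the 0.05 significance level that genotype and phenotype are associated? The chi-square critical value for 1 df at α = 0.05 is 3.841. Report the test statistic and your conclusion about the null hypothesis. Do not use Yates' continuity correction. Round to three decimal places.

Row totals: 138, 60. Column totals: 96, 102. Grand total N = 198.
Expected counts (row total × column total / N):
  AA/Aa, Tall: 138×96/198 = 66.9091
  AA/Aa, Short: 138×102/198 = 71.0909
  aa, Tall: 60×96/198 = 29.0909
  aa, Short: 60×102/198 = 30.9091
Contributions (O − E)²/E:
  (48 − 66.9091)²/66.9091 = 5.3439
  (90 − 71.0909)²/71.0909 = 5.0295
  (48 − 29.0909)²/29.0909 = 12.2909
  (12 − 30.9091)²/30.9091 = 11.5679
χ² = 5.3439 + 5.0295 + 12.2909 + 11.5679 = 34.232
df = (2−1)(2−1) = 1. Since 34.232 > 3.841, reject the null hypothesis of independence at α = 0.05.

34.232; reject H₀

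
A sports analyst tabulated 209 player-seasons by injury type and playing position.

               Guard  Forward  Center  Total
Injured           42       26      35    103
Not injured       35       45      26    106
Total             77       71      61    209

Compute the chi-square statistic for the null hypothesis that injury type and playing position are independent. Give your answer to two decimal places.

Grand total N = 209.
Expected counts (row total × column total / N):
  Injured, Guard: 103×77/209 = 37.947
  Injured, Forward: 103×71/209 = 34.990
  Injured, Center: 103×61/209 = 30.062
  Not injured, Guard: 106×77/209 = 39.053
  Not injured, Forward: 106×71/209 = 36.010
  Not injured, Center: 106×61/209 = 30.938
Contributions (O − E)²/E:
  (42 − 37.947)²/37.947 = 0.4329
  (26 − 34.990)²/34.990 = 2.3098
  (35 − 30.062)²/30.062 = 0.8111
  (35 − 39.053)²/39.053 = 0.4206
  (45 − 36.010)²/36.010 = 2.2444
  (26 − 30.938)²/30.938 = 0.7882
χ² = 0.4329 + 2.3098 + 0.8111 + 0.4206 + 2.2444 + 0.7882 = 7.01

7.01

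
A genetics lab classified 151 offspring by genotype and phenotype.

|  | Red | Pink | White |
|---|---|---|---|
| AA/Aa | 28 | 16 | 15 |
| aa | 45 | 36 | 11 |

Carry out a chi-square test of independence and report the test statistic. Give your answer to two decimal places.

Row totals: 59, 92. Column totals: 73, 52, 26. Grand total N = 151.
Expected counts (row total × column total / N):
  AA/Aa, Red: 59×73/151 = 28.523
  AA/Aa, Pink: 59×52/151 = 20.318
  AA/Aa, White: 59×26/151 = 10.159
  aa, Red: 92×73/151 = 44.477
  aa, Pink: 92×52/151 = 31.682
  aa, White: 92×26/151 = 15.841
Contributions (O − E)²/E:
  (28 − 28.523)²/28.523 = 0.0096
  (16 − 20.318)²/20.318 = 0.9177
  (15 − 10.159)²/10.159 = 2.3068
  (45 − 44.477)²/44.477 = 0.0061
  (36 − 31.682)²/31.682 = 0.5885
  (11 − 15.841)²/15.841 = 1.4794
χ² = 0.0096 + 0.9177 + 2.3068 + 0.0061 + 0.5885 + 1.4794 = 5.31

5.31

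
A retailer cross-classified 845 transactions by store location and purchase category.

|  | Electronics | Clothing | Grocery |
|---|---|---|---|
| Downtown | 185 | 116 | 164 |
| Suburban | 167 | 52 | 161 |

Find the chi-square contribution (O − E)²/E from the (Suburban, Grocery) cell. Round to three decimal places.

1.508

Row total (Suburban) = 380; column total (Grocery) = 325; N = 845.
Expected count E = 380 × 325 / 845 = 146.1538.
Contribution = (O − E)²/E = (161 − 146.1538)² / 146.1538 = 1.508.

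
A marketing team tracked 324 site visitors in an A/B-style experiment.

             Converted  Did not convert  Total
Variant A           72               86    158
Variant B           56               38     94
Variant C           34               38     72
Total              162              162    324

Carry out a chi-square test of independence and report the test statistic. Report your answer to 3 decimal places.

Grand total N = 324.
Expected counts (row total × column total / N):
  Variant A, Converted: 158×162/324 = 79.0000
  Variant A, Did not convert: 158×162/324 = 79.0000
  Variant B, Converted: 94×162/324 = 47.0000
  Variant B, Did not convert: 94×162/324 = 47.0000
  Variant C, Converted: 72×162/324 = 36.0000
  Variant C, Did not convert: 72×162/324 = 36.0000
Contributions (O − E)²/E:
  (72 − 79.0000)²/79.0000 = 0.6203
  (86 − 79.0000)²/79.0000 = 0.6203
  (56 − 47.0000)²/47.0000 = 1.7234
  (38 − 47.0000)²/47.0000 = 1.7234
  (34 − 36.0000)²/36.0000 = 0.1111
  (38 − 36.0000)²/36.0000 = 0.1111
χ² = 0.6203 + 0.6203 + 1.7234 + 1.7234 + 0.1111 + 0.1111 = 4.910

4.910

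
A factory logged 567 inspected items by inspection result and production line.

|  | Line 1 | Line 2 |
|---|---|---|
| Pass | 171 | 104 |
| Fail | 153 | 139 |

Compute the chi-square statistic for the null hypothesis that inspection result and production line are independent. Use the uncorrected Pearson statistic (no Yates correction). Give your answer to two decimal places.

Row totals: 275, 292. Column totals: 324, 243. Grand total N = 567.
Expected counts (row total × column total / N):
  Pass, Line 1: 275×324/567 = 157.143
  Pass, Line 2: 275×243/567 = 117.857
  Fail, Line 1: 292×324/567 = 166.857
  Fail, Line 2: 292×243/567 = 125.143
Contributions (O − E)²/E:
  (171 − 157.143)²/157.143 = 1.2219
  (104 − 117.857)²/117.857 = 1.6292
  (153 − 166.857)²/166.857 = 1.1508
  (139 − 125.143)²/125.143 = 1.5344
χ² = 1.2219 + 1.6292 + 1.1508 + 1.5344 = 5.54

5.54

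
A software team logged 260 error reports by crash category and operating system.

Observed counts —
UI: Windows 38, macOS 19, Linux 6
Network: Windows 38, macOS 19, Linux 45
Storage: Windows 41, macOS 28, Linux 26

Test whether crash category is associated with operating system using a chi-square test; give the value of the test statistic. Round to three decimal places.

23.735

Row totals: 63, 102, 95. Column totals: 117, 66, 77. Grand total N = 260.
Expected counts (row total × column total / N):
  UI, Windows: 63×117/260 = 28.3500
  UI, macOS: 63×66/260 = 15.9923
  UI, Linux: 63×77/260 = 18.6577
  Network, Windows: 102×117/260 = 45.9000
  Network, macOS: 102×66/260 = 25.8923
  Network, Linux: 102×77/260 = 30.2077
  Storage, Windows: 95×117/260 = 42.7500
  Storage, macOS: 95×66/260 = 24.1154
  Storage, Linux: 95×77/260 = 28.1346
Contributions (O − E)²/E:
  (38 − 28.3500)²/28.3500 = 3.2847
  (19 − 15.9923)²/15.9923 = 0.5657
  (6 − 18.6577)²/18.6577 = 8.5872
  (38 − 45.9000)²/45.9000 = 1.3597
  (19 − 25.8923)²/25.8923 = 1.8347
  (45 − 30.2077)²/30.2077 = 7.2436
  (41 − 42.7500)²/42.7500 = 0.0716
  (28 − 24.1154)²/24.1154 = 0.6257
  (26 − 28.1346)²/28.1346 = 0.1620
χ² = 3.2847 + 0.5657 + 8.5872 + 1.3597 + 1.8347 + 7.2436 + 0.0716 + 0.6257 + 0.1620 = 23.735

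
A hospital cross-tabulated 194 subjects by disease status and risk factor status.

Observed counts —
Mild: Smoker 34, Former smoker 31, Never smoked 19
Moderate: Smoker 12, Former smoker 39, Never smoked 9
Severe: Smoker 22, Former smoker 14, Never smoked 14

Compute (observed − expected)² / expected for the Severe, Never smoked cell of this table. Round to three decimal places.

Row total (Severe) = 50; column total (Never smoked) = 42; N = 194.
Expected count E = 50 × 42 / 194 = 10.8247.
Contribution = (O − E)²/E = (14 − 10.8247)² / 10.8247 = 0.931.

0.931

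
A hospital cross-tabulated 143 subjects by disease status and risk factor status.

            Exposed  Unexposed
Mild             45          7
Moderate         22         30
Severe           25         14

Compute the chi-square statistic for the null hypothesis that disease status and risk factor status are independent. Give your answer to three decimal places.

22.170

Row totals: 52, 52, 39. Column totals: 92, 51. Grand total N = 143.
Expected counts (row total × column total / N):
  Mild, Exposed: 52×92/143 = 33.4545
  Mild, Unexposed: 52×51/143 = 18.5455
  Moderate, Exposed: 52×92/143 = 33.4545
  Moderate, Unexposed: 52×51/143 = 18.5455
  Severe, Exposed: 39×92/143 = 25.0909
  Severe, Unexposed: 39×51/143 = 13.9091
Contributions (O − E)²/E:
  (45 − 33.4545)²/33.4545 = 3.9845
  (7 − 18.5455)²/18.5455 = 7.1877
  (22 − 33.4545)²/33.4545 = 3.9219
  (30 − 18.5455)²/18.5455 = 7.0748
  (25 − 25.0909)²/25.0909 = 0.0003
  (14 − 13.9091)²/13.9091 = 0.0006
χ² = 3.9845 + 7.1877 + 3.9219 + 7.0748 + 0.0003 + 0.0006 = 22.170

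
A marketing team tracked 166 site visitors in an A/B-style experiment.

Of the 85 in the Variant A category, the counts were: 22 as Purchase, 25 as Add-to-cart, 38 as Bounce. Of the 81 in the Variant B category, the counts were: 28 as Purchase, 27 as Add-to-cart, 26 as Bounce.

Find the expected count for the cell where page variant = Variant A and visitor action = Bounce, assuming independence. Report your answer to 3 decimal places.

32.771

Row total (Variant A) = 85; column total (Bounce) = 64; grand total N = 166.
Expected count = (row total × column total) / N = 85 × 64 / 166 = 32.771.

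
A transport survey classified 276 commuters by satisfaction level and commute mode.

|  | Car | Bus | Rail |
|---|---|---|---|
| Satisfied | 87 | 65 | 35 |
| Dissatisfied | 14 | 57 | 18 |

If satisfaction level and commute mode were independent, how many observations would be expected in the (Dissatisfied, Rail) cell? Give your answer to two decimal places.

Row total (Dissatisfied) = 89; column total (Rail) = 53; grand total N = 276.
Expected count = (row total × column total) / N = 89 × 53 / 276 = 17.09.

17.09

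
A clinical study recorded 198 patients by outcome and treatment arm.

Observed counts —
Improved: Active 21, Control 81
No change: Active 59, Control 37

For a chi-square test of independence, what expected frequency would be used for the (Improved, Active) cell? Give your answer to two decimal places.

Row total (Improved) = 102; column total (Active) = 80; grand total N = 198.
Expected count = (row total × column total) / N = 102 × 80 / 198 = 41.21.

41.21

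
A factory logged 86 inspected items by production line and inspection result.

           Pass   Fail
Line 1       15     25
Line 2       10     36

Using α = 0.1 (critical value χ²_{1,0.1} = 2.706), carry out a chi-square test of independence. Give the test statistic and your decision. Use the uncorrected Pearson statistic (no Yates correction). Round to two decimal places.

Row totals: 40, 46. Column totals: 25, 61. Grand total N = 86.
Expected counts (row total × column total / N):
  Line 1, Pass: 40×25/86 = 11.628
  Line 1, Fail: 40×61/86 = 28.372
  Line 2, Pass: 46×25/86 = 13.372
  Line 2, Fail: 46×61/86 = 32.628
Contributions (O − E)²/E:
  (15 − 11.628)²/11.628 = 0.9778
  (25 − 28.372)²/28.372 = 0.4008
  (10 − 13.372)²/13.372 = 0.8503
  (36 − 32.628)²/32.628 = 0.3485
χ² = 0.9778 + 0.4008 + 0.8503 + 0.3485 = 2.58
df = (2−1)(2−1) = 1. Since 2.58 < 2.706, fail to reject the null hypothesis of independence at α = 0.1.

2.58; fail to reject H₀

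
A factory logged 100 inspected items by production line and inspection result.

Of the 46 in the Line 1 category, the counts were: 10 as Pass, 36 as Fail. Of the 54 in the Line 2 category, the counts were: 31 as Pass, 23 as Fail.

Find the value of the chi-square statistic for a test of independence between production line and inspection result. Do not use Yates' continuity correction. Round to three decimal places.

Row totals: 46, 54. Column totals: 41, 59. Grand total N = 100.
Expected counts (row total × column total / N):
  Line 1, Pass: 46×41/100 = 18.8600
  Line 1, Fail: 46×59/100 = 27.1400
  Line 2, Pass: 54×41/100 = 22.1400
  Line 2, Fail: 54×59/100 = 31.8600
Contributions (O − E)²/E:
  (10 − 18.8600)²/18.8600 = 4.1622
  (36 − 27.1400)²/27.1400 = 2.8924
  (31 − 22.1400)²/22.1400 = 3.5456
  (23 − 31.8600)²/31.8600 = 2.4639
χ² = 4.1622 + 2.8924 + 3.5456 + 2.4639 = 13.064

13.064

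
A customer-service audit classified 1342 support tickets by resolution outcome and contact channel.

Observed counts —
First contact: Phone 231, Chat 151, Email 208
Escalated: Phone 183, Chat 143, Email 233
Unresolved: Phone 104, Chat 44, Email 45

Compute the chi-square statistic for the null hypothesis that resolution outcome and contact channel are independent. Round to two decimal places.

30.85

Row totals: 590, 559, 193. Column totals: 518, 338, 486. Grand total N = 1342.
Expected counts (row total × column total / N):
  First contact, Phone: 590×518/1342 = 227.7347
  First contact, Chat: 590×338/1342 = 148.5991
  First contact, Email: 590×486/1342 = 213.6662
  Escalated, Phone: 559×518/1342 = 215.7690
  Escalated, Chat: 559×338/1342 = 140.7914
  Escalated, Email: 559×486/1342 = 202.4396
  Unresolved, Phone: 193×518/1342 = 74.4963
  Unresolved, Chat: 193×338/1342 = 48.6095
  Unresolved, Email: 193×486/1342 = 69.8942
Contributions (O − E)²/E:
  (231 − 227.7347)²/227.7347 = 0.0468
  (151 − 148.5991)²/148.5991 = 0.0388
  (208 − 213.6662)²/213.6662 = 0.1503
  (183 − 215.7690)²/215.7690 = 4.9767
  (143 − 140.7914)²/140.7914 = 0.0346
  (233 − 202.4396)²/202.4396 = 4.6134
  (104 − 74.4963)²/74.4963 = 11.6847
  (44 − 48.6095)²/48.6095 = 0.4371
  (45 − 69.8942)²/69.8942 = 8.8666
χ² = 0.0468 + 0.0388 + 0.1503 + 4.9767 + 0.0346 + 4.6134 + 11.6847 + 0.4371 + 8.8666 = 30.85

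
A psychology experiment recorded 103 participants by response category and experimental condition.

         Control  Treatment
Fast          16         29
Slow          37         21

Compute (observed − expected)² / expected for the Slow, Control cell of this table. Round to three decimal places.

Row total (Slow) = 58; column total (Control) = 53; N = 103.
Expected count E = 58 × 53 / 103 = 29.84466.
Contribution = (O − E)²/E = (37 − 29.84466)² / 29.84466 = 1.716.

1.716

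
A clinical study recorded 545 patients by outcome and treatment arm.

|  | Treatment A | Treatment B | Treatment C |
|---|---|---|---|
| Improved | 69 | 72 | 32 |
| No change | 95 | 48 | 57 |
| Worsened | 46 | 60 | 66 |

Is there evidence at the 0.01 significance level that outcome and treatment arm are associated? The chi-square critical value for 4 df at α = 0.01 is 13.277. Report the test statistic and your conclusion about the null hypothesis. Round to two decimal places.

31.42; reject H₀

Row totals: 173, 200, 172. Column totals: 210, 180, 155. Grand total N = 545.
Expected counts (row total × column total / N):
  Improved, Treatment A: 173×210/545 = 66.661
  Improved, Treatment B: 173×180/545 = 57.138
  Improved, Treatment C: 173×155/545 = 49.202
  No change, Treatment A: 200×210/545 = 77.064
  No change, Treatment B: 200×180/545 = 66.055
  No change, Treatment C: 200×155/545 = 56.881
  Worsened, Treatment A: 172×210/545 = 66.275
  Worsened, Treatment B: 172×180/545 = 56.807
  Worsened, Treatment C: 172×155/545 = 48.917
Contributions (O − E)²/E:
  (69 − 66.661)²/66.661 = 0.0821
  (72 − 57.138)²/57.138 = 3.8657
  (32 − 49.202)²/49.202 = 6.0142
  (95 − 77.064)²/77.064 = 4.1745
  (48 − 66.055)²/66.055 = 4.9350
  (57 − 56.881)²/56.881 = 0.0002
  (46 − 66.275)²/66.275 = 6.2026
  (60 − 56.807)²/56.807 = 0.1795
  (66 − 48.917)²/48.917 = 5.9658
χ² = 0.0821 + 3.8657 + 6.0142 + 4.1745 + 4.9350 + 0.0002 + 6.2026 + 0.1795 + 5.9658 = 31.42
df = (3−1)(3−1) = 4. Since 31.42 > 13.277, reject the null hypothesis of independence at α = 0.01.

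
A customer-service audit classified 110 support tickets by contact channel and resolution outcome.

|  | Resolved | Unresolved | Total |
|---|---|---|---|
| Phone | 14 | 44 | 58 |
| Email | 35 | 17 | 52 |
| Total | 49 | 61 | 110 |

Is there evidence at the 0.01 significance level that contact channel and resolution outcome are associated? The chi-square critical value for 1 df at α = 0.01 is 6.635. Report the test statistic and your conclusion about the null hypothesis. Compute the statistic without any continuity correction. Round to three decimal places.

20.685; reject H₀

Grand total N = 110.
Expected counts (row total × column total / N):
  Phone, Resolved: 58×49/110 = 25.8364
  Phone, Unresolved: 58×61/110 = 32.1636
  Email, Resolved: 52×49/110 = 23.1636
  Email, Unresolved: 52×61/110 = 28.8364
Contributions (O − E)²/E:
  (14 − 25.8364)²/25.8364 = 5.4226
  (44 − 32.1636)²/32.1636 = 4.3559
  (35 − 23.1636)²/23.1636 = 6.0483
  (17 − 28.8364)²/28.8364 = 4.8585
χ² = 5.4226 + 4.3559 + 6.0483 + 4.8585 = 20.685
df = (2−1)(2−1) = 1. Since 20.685 > 6.635, reject the null hypothesis of independence at α = 0.01.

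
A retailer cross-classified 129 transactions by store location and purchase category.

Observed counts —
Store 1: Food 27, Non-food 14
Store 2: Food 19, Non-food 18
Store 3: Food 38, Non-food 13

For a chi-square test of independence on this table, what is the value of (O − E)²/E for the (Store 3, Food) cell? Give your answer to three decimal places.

Row total (Store 3) = 51; column total (Food) = 84; N = 129.
Expected count E = 51 × 84 / 129 = 33.2093.
Contribution = (O − E)²/E = (38 − 33.2093)² / 33.2093 = 0.691.

0.691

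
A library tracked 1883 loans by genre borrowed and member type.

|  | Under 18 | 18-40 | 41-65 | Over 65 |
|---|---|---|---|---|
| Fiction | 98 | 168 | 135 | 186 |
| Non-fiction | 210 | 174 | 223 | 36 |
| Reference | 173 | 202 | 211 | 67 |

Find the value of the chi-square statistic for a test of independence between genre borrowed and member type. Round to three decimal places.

200.916

Row totals: 587, 643, 653. Column totals: 481, 544, 569, 289. Grand total N = 1883.
Expected counts (row total × column total / N):
  Fiction, Under 18: 587×481/1883 = 149.9453
  Fiction, 18-40: 587×544/1883 = 169.5847
  Fiction, 41-65: 587×569/1883 = 177.3781
  Fiction, Over 65: 587×289/1883 = 90.0919
  Non-fiction, Under 18: 643×481/1883 = 164.2501
  Non-fiction, 18-40: 643×544/1883 = 185.7631
  Non-fiction, 41-65: 643×569/1883 = 194.3001
  Non-fiction, Over 65: 643×289/1883 = 98.6867
  Reference, Under 18: 653×481/1883 = 166.8046
  Reference, 18-40: 653×544/1883 = 188.6522
  Reference, 41-65: 653×569/1883 = 197.3218
  Reference, Over 65: 653×289/1883 = 100.2215
Contributions (O − E)²/E:
  (98 − 149.9453)²/149.9453 = 17.9953
  (168 − 169.5847)²/169.5847 = 0.0148
  (135 − 177.3781)²/177.3781 = 10.1247
  (186 − 90.0919)²/90.0919 = 102.0998
  (210 − 164.2501)²/164.2501 = 12.7431
  (174 − 185.7631)²/185.7631 = 0.7449
  (223 − 194.3001)²/194.3001 = 4.2392
  (36 − 98.6867)²/98.6867 = 39.8192
  (173 − 166.8046)²/166.8046 = 0.2301
  (202 − 188.6522)²/188.6522 = 0.9444
  (211 − 197.3218)²/197.3218 = 0.9482
  (67 − 100.2215)²/100.2215 = 11.0123
χ² = 17.9953 + 0.0148 + 10.1247 + 102.0998 + 12.7431 + 0.7449 + 4.2392 + 39.8192 + 0.2301 + 0.9444 + 0.9482 + 11.0123 = 200.916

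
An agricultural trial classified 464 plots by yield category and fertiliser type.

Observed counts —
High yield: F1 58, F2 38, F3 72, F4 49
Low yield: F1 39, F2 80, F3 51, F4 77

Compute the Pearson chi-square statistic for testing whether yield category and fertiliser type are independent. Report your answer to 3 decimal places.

26.650

Row totals: 217, 247. Column totals: 97, 118, 123, 126. Grand total N = 464.
Expected counts (row total × column total / N):
  High yield, F1: 217×97/464 = 45.3642
  High yield, F2: 217×118/464 = 55.1853
  High yield, F3: 217×123/464 = 57.5237
  High yield, F4: 217×126/464 = 58.9267
  Low yield, F1: 247×97/464 = 51.6358
  Low yield, F2: 247×118/464 = 62.8147
  Low yield, F3: 247×123/464 = 65.4763
  Low yield, F4: 247×126/464 = 67.0733
Contributions (O − E)²/E:
  (58 − 45.3642)²/45.3642 = 3.5196
  (38 − 55.1853)²/55.1853 = 5.3517
  (72 − 57.5237)²/57.5237 = 3.6431
  (49 − 58.9267)²/58.9267 = 1.6722
  (39 − 51.6358)²/51.6358 = 3.0921
  (80 − 62.8147)²/62.8147 = 4.7017
  (51 − 65.4763)²/65.4763 = 3.2006
  (77 − 67.0733)²/67.0733 = 1.4691
χ² = 3.5196 + 5.3517 + 3.6431 + 1.6722 + 3.0921 + 4.7017 + 3.2006 + 1.4691 = 26.650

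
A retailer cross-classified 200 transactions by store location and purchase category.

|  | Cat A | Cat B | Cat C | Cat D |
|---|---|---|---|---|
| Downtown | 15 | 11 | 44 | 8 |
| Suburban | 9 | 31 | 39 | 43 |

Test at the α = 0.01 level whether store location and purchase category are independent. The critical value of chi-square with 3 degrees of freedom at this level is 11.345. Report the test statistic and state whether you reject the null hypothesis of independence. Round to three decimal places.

Row totals: 78, 122. Column totals: 24, 42, 83, 51. Grand total N = 200.
Expected counts (row total × column total / N):
  Downtown, Cat A: 78×24/200 = 9.3600
  Downtown, Cat B: 78×42/200 = 16.3800
  Downtown, Cat C: 78×83/200 = 32.3700
  Downtown, Cat D: 78×51/200 = 19.8900
  Suburban, Cat A: 122×24/200 = 14.6400
  Suburban, Cat B: 122×42/200 = 25.6200
  Suburban, Cat C: 122×83/200 = 50.6300
  Suburban, Cat D: 122×51/200 = 31.1100
Contributions (O − E)²/E:
  (15 − 9.3600)²/9.3600 = 3.3985
  (11 − 16.3800)²/16.3800 = 1.7671
  (44 − 32.3700)²/32.3700 = 4.1785
  (8 − 19.8900)²/19.8900 = 7.1077
  (9 − 14.6400)²/14.6400 = 2.1728
  (31 − 25.6200)²/25.6200 = 1.1298
  (39 − 50.6300)²/50.6300 = 2.6715
  (43 − 31.1100)²/31.1100 = 4.5443
χ² = 3.3985 + 1.7671 + 4.1785 + 7.1077 + 2.1728 + 1.1298 + 2.6715 + 4.5443 = 26.970
df = (2−1)(4−1) = 3. Since 26.970 > 11.345, reject the null hypothesis of independence at α = 0.01.

26.970; reject H₀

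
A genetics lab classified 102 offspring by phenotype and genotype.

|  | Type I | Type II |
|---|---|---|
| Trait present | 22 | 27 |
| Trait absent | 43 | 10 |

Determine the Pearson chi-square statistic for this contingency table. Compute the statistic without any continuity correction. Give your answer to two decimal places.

14.46

Row totals: 49, 53. Column totals: 65, 37. Grand total N = 102.
Expected counts (row total × column total / N):
  Trait present, Type I: 49×65/102 = 31.225
  Trait present, Type II: 49×37/102 = 17.775
  Trait absent, Type I: 53×65/102 = 33.775
  Trait absent, Type II: 53×37/102 = 19.225
Contributions (O − E)²/E:
  (22 − 31.225)²/31.225 = 2.7254
  (27 − 17.775)²/17.775 = 4.7877
  (43 − 33.775)²/33.775 = 2.5196
  (10 − 19.225)²/19.225 = 4.4266
χ² = 2.7254 + 4.7877 + 2.5196 + 4.4266 = 14.46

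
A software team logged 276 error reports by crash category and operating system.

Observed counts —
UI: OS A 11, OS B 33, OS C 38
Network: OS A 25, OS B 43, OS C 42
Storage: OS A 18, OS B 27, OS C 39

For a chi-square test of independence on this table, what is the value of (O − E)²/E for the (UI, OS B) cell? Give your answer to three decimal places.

Row total (UI) = 82; column total (OS B) = 103; N = 276.
Expected count E = 82 × 103 / 276 = 30.6014.
Contribution = (O − E)²/E = (33 − 30.6014)² / 30.6014 = 0.188.

0.188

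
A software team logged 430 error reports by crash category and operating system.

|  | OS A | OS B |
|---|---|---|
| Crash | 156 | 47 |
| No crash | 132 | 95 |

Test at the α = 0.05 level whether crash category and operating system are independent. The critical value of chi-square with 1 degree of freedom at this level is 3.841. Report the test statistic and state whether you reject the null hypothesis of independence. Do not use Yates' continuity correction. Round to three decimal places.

16.939; reject H₀

Row totals: 203, 227. Column totals: 288, 142. Grand total N = 430.
Expected counts (row total × column total / N):
  Crash, OS A: 203×288/430 = 135.9628
  Crash, OS B: 203×142/430 = 67.0372
  No crash, OS A: 227×288/430 = 152.0372
  No crash, OS B: 227×142/430 = 74.9628
Contributions (O − E)²/E:
  (156 − 135.9628)²/135.9628 = 2.9529
  (47 − 67.0372)²/67.0372 = 5.9891
  (132 − 152.0372)²/152.0372 = 2.6407
  (95 − 74.9628)²/74.9628 = 5.3558
χ² = 2.9529 + 5.9891 + 2.6407 + 5.3558 = 16.939
df = (2−1)(2−1) = 1. Since 16.939 > 3.841, reject the null hypothesis of independence at α = 0.05.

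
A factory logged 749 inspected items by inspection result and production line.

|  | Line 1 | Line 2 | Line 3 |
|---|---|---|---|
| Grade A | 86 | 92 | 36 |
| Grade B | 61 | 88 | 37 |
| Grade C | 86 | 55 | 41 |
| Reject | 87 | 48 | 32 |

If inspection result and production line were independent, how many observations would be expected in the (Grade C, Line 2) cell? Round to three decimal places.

Row total (Grade C) = 182; column total (Line 2) = 283; grand total N = 749.
Expected count = (row total × column total) / N = 182 × 283 / 749 = 68.766.

68.766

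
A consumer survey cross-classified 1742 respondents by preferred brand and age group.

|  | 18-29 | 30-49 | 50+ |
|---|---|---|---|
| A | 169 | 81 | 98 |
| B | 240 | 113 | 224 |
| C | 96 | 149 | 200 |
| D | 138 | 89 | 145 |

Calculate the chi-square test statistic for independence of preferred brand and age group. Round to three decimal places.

79.454

Row totals: 348, 577, 445, 372. Column totals: 643, 432, 667. Grand total N = 1742.
Expected counts (row total × column total / N):
  A, 18-29: 348×643/1742 = 128.4524
  A, 30-49: 348×432/1742 = 86.3008
  A, 50+: 348×667/1742 = 133.2468
  B, 18-29: 577×643/1742 = 212.9799
  B, 30-49: 577×432/1742 = 143.0907
  B, 50+: 577×667/1742 = 220.9294
  C, 18-29: 445×643/1742 = 164.2566
  C, 30-49: 445×432/1742 = 110.3559
  C, 50+: 445×667/1742 = 170.3875
  D, 18-29: 372×643/1742 = 137.3111
  D, 30-49: 372×432/1742 = 92.2526
  D, 50+: 372×667/1742 = 142.4363
Contributions (O − E)²/E:
  (169 − 128.4524)²/128.4524 = 12.7994
  (81 − 86.3008)²/86.3008 = 0.3256
  (98 − 133.2468)²/133.2468 = 9.3236
  (240 − 212.9799)²/212.9799 = 3.4280
  (113 − 143.0907)²/143.0907 = 6.3278
  (224 − 220.9294)²/220.9294 = 0.0427
  (96 − 164.2566)²/164.2566 = 28.3639
  (149 − 110.3559)²/110.3559 = 13.5323
  (200 − 170.3875)²/170.3875 = 5.1465
  (138 − 137.3111)²/137.3111 = 0.0035
  (89 − 92.2526)²/92.2526 = 0.1147
  (145 − 142.4363)²/142.4363 = 0.0461
χ² = 12.7994 + 0.3256 + 9.3236 + 3.4280 + 6.3278 + 0.0427 + 28.3639 + 13.5323 + 5.1465 + 0.0035 + 0.1147 + 0.0461 = 79.454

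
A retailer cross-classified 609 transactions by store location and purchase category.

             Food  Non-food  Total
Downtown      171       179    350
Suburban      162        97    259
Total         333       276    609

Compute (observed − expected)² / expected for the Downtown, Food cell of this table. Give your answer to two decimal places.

Row total (Downtown) = 350; column total (Food) = 333; N = 609.
Expected count E = 350 × 333 / 609 = 191.379.
Contribution = (O − E)²/E = (171 − 191.379)² / 191.379 = 2.17.

2.17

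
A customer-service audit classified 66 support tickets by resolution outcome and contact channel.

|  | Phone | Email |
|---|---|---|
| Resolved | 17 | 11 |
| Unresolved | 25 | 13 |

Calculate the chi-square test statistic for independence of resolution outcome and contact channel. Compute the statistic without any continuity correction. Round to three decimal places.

0.179

Row totals: 28, 38. Column totals: 42, 24. Grand total N = 66.
Expected counts (row total × column total / N):
  Resolved, Phone: 28×42/66 = 17.8182
  Resolved, Email: 28×24/66 = 10.1818
  Unresolved, Phone: 38×42/66 = 24.1818
  Unresolved, Email: 38×24/66 = 13.8182
Contributions (O − E)²/E:
  (17 − 17.8182)²/17.8182 = 0.0376
  (11 − 10.1818)²/10.1818 = 0.0657
  (25 − 24.1818)²/24.1818 = 0.0277
  (13 − 13.8182)²/13.8182 = 0.0484
χ² = 0.0376 + 0.0657 + 0.0277 + 0.0484 = 0.179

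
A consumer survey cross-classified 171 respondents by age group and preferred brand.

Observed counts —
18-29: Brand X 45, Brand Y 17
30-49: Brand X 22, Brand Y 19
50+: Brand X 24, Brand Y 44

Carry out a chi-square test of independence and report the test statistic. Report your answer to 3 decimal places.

Row totals: 62, 41, 68. Column totals: 91, 80. Grand total N = 171.
Expected counts (row total × column total / N):
  18-29, Brand X: 62×91/171 = 32.9942
  18-29, Brand Y: 62×80/171 = 29.0058
  30-49, Brand X: 41×91/171 = 21.8187
  30-49, Brand Y: 41×80/171 = 19.1813
  50+, Brand X: 68×91/171 = 36.1871
  50+, Brand Y: 68×80/171 = 31.8129
Contributions (O − E)²/E:
  (45 − 32.9942)²/32.9942 = 4.3686
  (17 − 29.0058)²/29.0058 = 4.9693
  (22 − 21.8187)²/21.8187 = 0.0015
  (19 − 19.1813)²/19.1813 = 0.0017
  (24 − 36.1871)²/36.1871 = 4.1044
  (44 − 31.8129)²/31.8129 = 4.6687
χ² = 4.3686 + 4.9693 + 0.0015 + 0.0017 + 4.1044 + 4.6687 = 18.114

18.114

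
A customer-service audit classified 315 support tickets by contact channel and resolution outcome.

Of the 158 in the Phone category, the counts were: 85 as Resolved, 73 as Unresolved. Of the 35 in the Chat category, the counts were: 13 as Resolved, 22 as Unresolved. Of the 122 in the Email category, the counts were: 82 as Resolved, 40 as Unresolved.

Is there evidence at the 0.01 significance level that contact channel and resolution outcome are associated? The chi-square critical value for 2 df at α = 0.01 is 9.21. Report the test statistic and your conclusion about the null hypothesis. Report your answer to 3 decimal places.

Row totals: 158, 35, 122. Column totals: 180, 135. Grand total N = 315.
Expected counts (row total × column total / N):
  Phone, Resolved: 158×180/315 = 90.2857
  Phone, Unresolved: 158×135/315 = 67.7143
  Chat, Resolved: 35×180/315 = 20.0000
  Chat, Unresolved: 35×135/315 = 15.0000
  Email, Resolved: 122×180/315 = 69.7143
  Email, Unresolved: 122×135/315 = 52.2857
Contributions (O − E)²/E:
  (85 − 90.2857)²/90.2857 = 0.3094
  (73 − 67.7143)²/67.7143 = 0.4126
  (13 − 20.0000)²/20.0000 = 2.4500
  (22 − 15.0000)²/15.0000 = 3.2667
  (82 − 69.7143)²/69.7143 = 2.1651
  (40 − 52.2857)²/52.2857 = 2.8868
χ² = 0.3094 + 0.4126 + 2.4500 + 3.2667 + 2.1651 + 2.8868 = 11.491
df = (3−1)(2−1) = 2. Since 11.491 > 9.21, reject the null hypothesis of independence at α = 0.01.

11.491; reject H₀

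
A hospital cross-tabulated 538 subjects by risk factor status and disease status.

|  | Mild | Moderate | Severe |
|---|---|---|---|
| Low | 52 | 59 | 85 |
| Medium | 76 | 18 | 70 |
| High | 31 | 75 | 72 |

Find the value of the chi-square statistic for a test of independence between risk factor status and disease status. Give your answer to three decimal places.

Row totals: 196, 164, 178. Column totals: 159, 152, 227. Grand total N = 538.
Expected counts (row total × column total / N):
  Low, Mild: 196×159/538 = 57.9257
  Low, Moderate: 196×152/538 = 55.3755
  Low, Severe: 196×227/538 = 82.6989
  Medium, Mild: 164×159/538 = 48.4684
  Medium, Moderate: 164×152/538 = 46.3346
  Medium, Severe: 164×227/538 = 69.1970
  High, Mild: 178×159/538 = 52.6059
  High, Moderate: 178×152/538 = 50.2900
  High, Severe: 178×227/538 = 75.1041
Contributions (O − E)²/E:
  (52 − 57.9257)²/57.9257 = 0.6062
  (59 − 55.3755)²/55.3755 = 0.2372
  (85 − 82.6989)²/82.6989 = 0.0640
  (76 − 48.4684)²/48.4684 = 15.6388
  (18 − 46.3346)²/46.3346 = 17.3272
  (70 − 69.1970)²/69.1970 = 0.0093
  (31 − 52.6059)²/52.6059 = 8.8738
  (75 − 50.2900)²/50.2900 = 12.1413
  (72 − 75.1041)²/75.1041 = 0.1283
χ² = 0.6062 + 0.2372 + 0.0640 + 15.6388 + 17.3272 + 0.0093 + 8.8738 + 12.1413 + 0.1283 = 55.026

55.026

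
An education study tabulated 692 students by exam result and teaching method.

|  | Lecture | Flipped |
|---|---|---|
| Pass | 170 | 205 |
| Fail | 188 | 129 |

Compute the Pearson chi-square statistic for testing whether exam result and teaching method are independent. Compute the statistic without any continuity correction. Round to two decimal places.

Row totals: 375, 317. Column totals: 358, 334. Grand total N = 692.
Expected counts (row total × column total / N):
  Pass, Lecture: 375×358/692 = 194.003
  Pass, Flipped: 375×334/692 = 180.997
  Fail, Lecture: 317×358/692 = 163.997
  Fail, Flipped: 317×334/692 = 153.003
Contributions (O − E)²/E:
  (170 − 194.003)²/194.003 = 2.9698
  (205 − 180.997)²/180.997 = 3.1832
  (188 − 163.997)²/163.997 = 3.5131
  (129 − 153.003)²/153.003 = 3.7656
χ² = 2.9698 + 3.1832 + 3.5131 + 3.7656 = 13.43

13.43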